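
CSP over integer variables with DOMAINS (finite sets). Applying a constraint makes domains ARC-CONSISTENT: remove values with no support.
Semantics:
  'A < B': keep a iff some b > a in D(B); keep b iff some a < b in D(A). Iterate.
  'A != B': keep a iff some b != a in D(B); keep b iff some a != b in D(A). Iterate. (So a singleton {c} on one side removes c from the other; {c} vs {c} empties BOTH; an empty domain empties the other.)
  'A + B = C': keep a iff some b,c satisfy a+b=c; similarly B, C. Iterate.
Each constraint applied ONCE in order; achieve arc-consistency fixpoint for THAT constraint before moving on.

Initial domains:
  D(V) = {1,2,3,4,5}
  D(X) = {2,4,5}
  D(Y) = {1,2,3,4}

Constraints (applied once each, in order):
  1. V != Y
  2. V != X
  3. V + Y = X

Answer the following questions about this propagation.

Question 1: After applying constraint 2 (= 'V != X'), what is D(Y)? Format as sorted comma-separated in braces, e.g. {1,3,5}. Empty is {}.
Constraint 1 (V != Y) on D(V)={1,2,3,4,5} D(Y)={1,2,3,4}: no change
Constraint 2 (V != X) on D(V)={1,2,3,4,5} D(X)={2,4,5}: no change
So after constraint 2: D(Y) = {1,2,3,4}

Answer: {1,2,3,4}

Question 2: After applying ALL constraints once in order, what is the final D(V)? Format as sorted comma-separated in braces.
Answer: {1,2,3,4}

Derivation:
Constraint 1 (V != Y) on D(V)={1,2,3,4,5} D(Y)={1,2,3,4}: no change
Constraint 2 (V != X) on D(V)={1,2,3,4,5} D(X)={2,4,5}: no change
Constraint 3 (V + Y = X) on D(V)={1,2,3,4,5} D(Y)={1,2,3,4} D(X)={2,4,5}: V {1,2,3,4,5}->{1,2,3,4}
So after all 3 constraints: D(V) = {1,2,3,4}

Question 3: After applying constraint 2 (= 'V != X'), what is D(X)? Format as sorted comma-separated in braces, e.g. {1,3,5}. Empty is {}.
Answer: {2,4,5}

Derivation:
Constraint 1 (V != Y) on D(V)={1,2,3,4,5} D(Y)={1,2,3,4}: no change
Constraint 2 (V != X) on D(V)={1,2,3,4,5} D(X)={2,4,5}: no change
So after constraint 2: D(X) = {2,4,5}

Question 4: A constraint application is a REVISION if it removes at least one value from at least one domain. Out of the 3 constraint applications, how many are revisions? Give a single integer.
Constraint 1 (V != Y) on D(V)={1,2,3,4,5} D(Y)={1,2,3,4}: no change => not a revision
Constraint 2 (V != X) on D(V)={1,2,3,4,5} D(X)={2,4,5}: no change => not a revision
Constraint 3 (V + Y = X) on D(V)={1,2,3,4,5} D(Y)={1,2,3,4} D(X)={2,4,5}: V {1,2,3,4,5}->{1,2,3,4} => REVISION
Total revisions = 1

Answer: 1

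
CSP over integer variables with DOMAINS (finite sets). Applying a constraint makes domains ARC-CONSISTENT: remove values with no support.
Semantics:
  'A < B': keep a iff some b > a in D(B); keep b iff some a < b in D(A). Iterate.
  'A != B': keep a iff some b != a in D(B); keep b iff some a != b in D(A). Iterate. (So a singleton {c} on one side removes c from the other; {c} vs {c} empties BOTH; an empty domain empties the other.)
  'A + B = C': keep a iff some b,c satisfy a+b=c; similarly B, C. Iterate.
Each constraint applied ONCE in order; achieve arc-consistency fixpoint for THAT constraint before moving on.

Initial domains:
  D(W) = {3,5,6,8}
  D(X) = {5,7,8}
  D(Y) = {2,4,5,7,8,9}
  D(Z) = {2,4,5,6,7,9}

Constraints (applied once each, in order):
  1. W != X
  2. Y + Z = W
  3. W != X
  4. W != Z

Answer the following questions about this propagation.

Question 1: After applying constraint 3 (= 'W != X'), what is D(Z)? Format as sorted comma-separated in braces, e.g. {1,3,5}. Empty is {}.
Constraint 1 (W != X) on D(W)={3,5,6,8} D(X)={5,7,8}: no change
Constraint 2 (Y + Z = W) on D(Y)={2,4,5,7,8,9} D(Z)={2,4,5,6,7,9} D(W)={3,5,6,8}: Y {2,4,5,7,8,9}->{2,4}; Z {2,4,5,6,7,9}->{2,4,6}; W {3,5,6,8}->{6,8}
Constraint 3 (W != X) on D(W)={6,8} D(X)={5,7,8}: no change
So after constraint 3: D(Z) = {2,4,6}

Answer: {2,4,6}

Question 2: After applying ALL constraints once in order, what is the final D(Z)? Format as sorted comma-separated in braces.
Answer: {2,4,6}

Derivation:
Constraint 1 (W != X) on D(W)={3,5,6,8} D(X)={5,7,8}: no change
Constraint 2 (Y + Z = W) on D(Y)={2,4,5,7,8,9} D(Z)={2,4,5,6,7,9} D(W)={3,5,6,8}: Y {2,4,5,7,8,9}->{2,4}; Z {2,4,5,6,7,9}->{2,4,6}; W {3,5,6,8}->{6,8}
Constraint 3 (W != X) on D(W)={6,8} D(X)={5,7,8}: no change
Constraint 4 (W != Z) on D(W)={6,8} D(Z)={2,4,6}: no change
So after all 4 constraints: D(Z) = {2,4,6}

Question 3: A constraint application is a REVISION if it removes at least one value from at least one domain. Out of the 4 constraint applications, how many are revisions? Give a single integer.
Constraint 1 (W != X) on D(W)={3,5,6,8} D(X)={5,7,8}: no change => not a revision
Constraint 2 (Y + Z = W) on D(Y)={2,4,5,7,8,9} D(Z)={2,4,5,6,7,9} D(W)={3,5,6,8}: Y {2,4,5,7,8,9}->{2,4}; Z {2,4,5,6,7,9}->{2,4,6}; W {3,5,6,8}->{6,8} => REVISION
Constraint 3 (W != X) on D(W)={6,8} D(X)={5,7,8}: no change => not a revision
Constraint 4 (W != Z) on D(W)={6,8} D(Z)={2,4,6}: no change => not a revision
Total revisions = 1

Answer: 1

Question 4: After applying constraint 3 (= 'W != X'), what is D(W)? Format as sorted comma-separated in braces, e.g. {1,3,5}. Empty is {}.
Constraint 1 (W != X) on D(W)={3,5,6,8} D(X)={5,7,8}: no change
Constraint 2 (Y + Z = W) on D(Y)={2,4,5,7,8,9} D(Z)={2,4,5,6,7,9} D(W)={3,5,6,8}: Y {2,4,5,7,8,9}->{2,4}; Z {2,4,5,6,7,9}->{2,4,6}; W {3,5,6,8}->{6,8}
Constraint 3 (W != X) on D(W)={6,8} D(X)={5,7,8}: no change
So after constraint 3: D(W) = {6,8}

Answer: {6,8}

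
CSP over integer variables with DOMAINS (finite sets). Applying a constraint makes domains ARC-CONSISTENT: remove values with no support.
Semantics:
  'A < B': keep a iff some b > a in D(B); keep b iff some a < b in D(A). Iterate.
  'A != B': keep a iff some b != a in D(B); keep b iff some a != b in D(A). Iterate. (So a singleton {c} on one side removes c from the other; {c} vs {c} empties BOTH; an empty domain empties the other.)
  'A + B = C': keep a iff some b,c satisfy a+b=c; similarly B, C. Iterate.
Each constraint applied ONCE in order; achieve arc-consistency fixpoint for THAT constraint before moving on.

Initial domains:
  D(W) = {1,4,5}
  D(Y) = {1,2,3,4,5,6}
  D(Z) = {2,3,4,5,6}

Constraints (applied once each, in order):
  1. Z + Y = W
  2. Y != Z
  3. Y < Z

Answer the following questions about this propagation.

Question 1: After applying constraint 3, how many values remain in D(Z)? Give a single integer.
Answer: 3

Derivation:
Constraint 1 (Z + Y = W) on D(Z)={2,3,4,5,6} D(Y)={1,2,3,4,5,6} D(W)={1,4,5}: Z {2,3,4,5,6}->{2,3,4}; Y {1,2,3,4,5,6}->{1,2,3}; W {1,4,5}->{4,5}
Constraint 2 (Y != Z) on D(Y)={1,2,3} D(Z)={2,3,4}: no change
Constraint 3 (Y < Z) on D(Y)={1,2,3} D(Z)={2,3,4}: no change
So after constraint 3: D(Z)={2,3,4}, size = 3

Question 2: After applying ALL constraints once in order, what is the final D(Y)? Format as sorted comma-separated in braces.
Answer: {1,2,3}

Derivation:
Constraint 1 (Z + Y = W) on D(Z)={2,3,4,5,6} D(Y)={1,2,3,4,5,6} D(W)={1,4,5}: Z {2,3,4,5,6}->{2,3,4}; Y {1,2,3,4,5,6}->{1,2,3}; W {1,4,5}->{4,5}
Constraint 2 (Y != Z) on D(Y)={1,2,3} D(Z)={2,3,4}: no change
Constraint 3 (Y < Z) on D(Y)={1,2,3} D(Z)={2,3,4}: no change
So after all 3 constraints: D(Y) = {1,2,3}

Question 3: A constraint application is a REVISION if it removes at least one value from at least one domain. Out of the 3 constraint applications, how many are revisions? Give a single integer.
Answer: 1

Derivation:
Constraint 1 (Z + Y = W) on D(Z)={2,3,4,5,6} D(Y)={1,2,3,4,5,6} D(W)={1,4,5}: Z {2,3,4,5,6}->{2,3,4}; Y {1,2,3,4,5,6}->{1,2,3}; W {1,4,5}->{4,5} => REVISION
Constraint 2 (Y != Z) on D(Y)={1,2,3} D(Z)={2,3,4}: no change => not a revision
Constraint 3 (Y < Z) on D(Y)={1,2,3} D(Z)={2,3,4}: no change => not a revision
Total revisions = 1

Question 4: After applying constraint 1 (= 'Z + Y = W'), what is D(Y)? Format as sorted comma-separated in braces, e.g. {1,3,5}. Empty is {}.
Answer: {1,2,3}

Derivation:
Constraint 1 (Z + Y = W) on D(Z)={2,3,4,5,6} D(Y)={1,2,3,4,5,6} D(W)={1,4,5}: Z {2,3,4,5,6}->{2,3,4}; Y {1,2,3,4,5,6}->{1,2,3}; W {1,4,5}->{4,5}
So after constraint 1: D(Y) = {1,2,3}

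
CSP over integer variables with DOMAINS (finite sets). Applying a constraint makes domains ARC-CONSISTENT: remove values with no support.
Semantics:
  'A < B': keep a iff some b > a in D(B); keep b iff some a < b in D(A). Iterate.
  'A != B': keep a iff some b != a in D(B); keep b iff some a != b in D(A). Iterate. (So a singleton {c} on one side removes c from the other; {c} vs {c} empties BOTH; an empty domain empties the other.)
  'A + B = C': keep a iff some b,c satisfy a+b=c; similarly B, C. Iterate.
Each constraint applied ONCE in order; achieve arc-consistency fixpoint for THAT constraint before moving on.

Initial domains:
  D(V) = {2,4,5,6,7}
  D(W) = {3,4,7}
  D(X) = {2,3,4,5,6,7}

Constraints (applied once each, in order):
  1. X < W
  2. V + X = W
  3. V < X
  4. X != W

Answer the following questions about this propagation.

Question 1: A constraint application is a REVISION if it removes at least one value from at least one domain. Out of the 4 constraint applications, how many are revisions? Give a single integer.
Answer: 3

Derivation:
Constraint 1 (X < W) on D(X)={2,3,4,5,6,7} D(W)={3,4,7}: X {2,3,4,5,6,7}->{2,3,4,5,6} => REVISION
Constraint 2 (V + X = W) on D(V)={2,4,5,6,7} D(X)={2,3,4,5,6} D(W)={3,4,7}: V {2,4,5,6,7}->{2,4,5}; X {2,3,4,5,6}->{2,3,5}; W {3,4,7}->{4,7} => REVISION
Constraint 3 (V < X) on D(V)={2,4,5} D(X)={2,3,5}: V {2,4,5}->{2,4}; X {2,3,5}->{3,5} => REVISION
Constraint 4 (X != W) on D(X)={3,5} D(W)={4,7}: no change => not a revision
Total revisions = 3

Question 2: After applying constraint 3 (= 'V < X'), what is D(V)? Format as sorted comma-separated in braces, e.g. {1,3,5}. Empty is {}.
Constraint 1 (X < W) on D(X)={2,3,4,5,6,7} D(W)={3,4,7}: X {2,3,4,5,6,7}->{2,3,4,5,6}
Constraint 2 (V + X = W) on D(V)={2,4,5,6,7} D(X)={2,3,4,5,6} D(W)={3,4,7}: V {2,4,5,6,7}->{2,4,5}; X {2,3,4,5,6}->{2,3,5}; W {3,4,7}->{4,7}
Constraint 3 (V < X) on D(V)={2,4,5} D(X)={2,3,5}: V {2,4,5}->{2,4}; X {2,3,5}->{3,5}
So after constraint 3: D(V) = {2,4}

Answer: {2,4}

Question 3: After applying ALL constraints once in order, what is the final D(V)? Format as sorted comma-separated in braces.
Answer: {2,4}

Derivation:
Constraint 1 (X < W) on D(X)={2,3,4,5,6,7} D(W)={3,4,7}: X {2,3,4,5,6,7}->{2,3,4,5,6}
Constraint 2 (V + X = W) on D(V)={2,4,5,6,7} D(X)={2,3,4,5,6} D(W)={3,4,7}: V {2,4,5,6,7}->{2,4,5}; X {2,3,4,5,6}->{2,3,5}; W {3,4,7}->{4,7}
Constraint 3 (V < X) on D(V)={2,4,5} D(X)={2,3,5}: V {2,4,5}->{2,4}; X {2,3,5}->{3,5}
Constraint 4 (X != W) on D(X)={3,5} D(W)={4,7}: no change
So after all 4 constraints: D(V) = {2,4}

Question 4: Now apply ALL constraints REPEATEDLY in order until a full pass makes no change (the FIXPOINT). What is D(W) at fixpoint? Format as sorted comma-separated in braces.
Answer: {7}

Derivation:
pass 0 (initial): D(W)={3,4,7}
pass 1: V {2,4,5,6,7}->{2,4}; W {3,4,7}->{4,7}; X {2,3,4,5,6,7}->{3,5}
pass 2: W {4,7}->{7}
pass 3: no change
Fixpoint after 3 passes: D(W) = {7}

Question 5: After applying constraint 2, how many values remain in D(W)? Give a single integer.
Answer: 2

Derivation:
Constraint 1 (X < W) on D(X)={2,3,4,5,6,7} D(W)={3,4,7}: X {2,3,4,5,6,7}->{2,3,4,5,6}
Constraint 2 (V + X = W) on D(V)={2,4,5,6,7} D(X)={2,3,4,5,6} D(W)={3,4,7}: V {2,4,5,6,7}->{2,4,5}; X {2,3,4,5,6}->{2,3,5}; W {3,4,7}->{4,7}
So after constraint 2: D(W)={4,7}, size = 2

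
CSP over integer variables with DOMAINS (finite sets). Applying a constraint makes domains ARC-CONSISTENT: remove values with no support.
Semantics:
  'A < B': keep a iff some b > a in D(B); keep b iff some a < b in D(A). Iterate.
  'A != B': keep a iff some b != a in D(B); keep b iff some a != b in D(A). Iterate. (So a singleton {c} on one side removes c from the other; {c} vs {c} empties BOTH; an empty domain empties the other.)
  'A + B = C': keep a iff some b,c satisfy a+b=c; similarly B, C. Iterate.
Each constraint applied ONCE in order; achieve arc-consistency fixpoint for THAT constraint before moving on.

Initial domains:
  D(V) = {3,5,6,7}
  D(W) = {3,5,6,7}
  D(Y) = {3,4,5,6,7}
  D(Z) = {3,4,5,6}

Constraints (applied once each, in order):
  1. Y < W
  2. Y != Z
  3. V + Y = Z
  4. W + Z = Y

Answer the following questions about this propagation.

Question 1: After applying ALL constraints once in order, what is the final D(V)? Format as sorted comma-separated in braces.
Constraint 1 (Y < W) on D(Y)={3,4,5,6,7} D(W)={3,5,6,7}: Y {3,4,5,6,7}->{3,4,5,6}; W {3,5,6,7}->{5,6,7}
Constraint 2 (Y != Z) on D(Y)={3,4,5,6} D(Z)={3,4,5,6}: no change
Constraint 3 (V + Y = Z) on D(V)={3,5,6,7} D(Y)={3,4,5,6} D(Z)={3,4,5,6}: V {3,5,6,7}->{3}; Y {3,4,5,6}->{3}; Z {3,4,5,6}->{6}
Constraint 4 (W + Z = Y) on D(W)={5,6,7} D(Z)={6} D(Y)={3}: W {5,6,7}->{}; Z {6}->{}; Y {3}->{}
So after all 4 constraints: D(V) = {3}

Answer: {3}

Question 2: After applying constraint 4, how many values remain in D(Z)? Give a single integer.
Constraint 1 (Y < W) on D(Y)={3,4,5,6,7} D(W)={3,5,6,7}: Y {3,4,5,6,7}->{3,4,5,6}; W {3,5,6,7}->{5,6,7}
Constraint 2 (Y != Z) on D(Y)={3,4,5,6} D(Z)={3,4,5,6}: no change
Constraint 3 (V + Y = Z) on D(V)={3,5,6,7} D(Y)={3,4,5,6} D(Z)={3,4,5,6}: V {3,5,6,7}->{3}; Y {3,4,5,6}->{3}; Z {3,4,5,6}->{6}
Constraint 4 (W + Z = Y) on D(W)={5,6,7} D(Z)={6} D(Y)={3}: W {5,6,7}->{}; Z {6}->{}; Y {3}->{}
So after constraint 4: D(Z)={}, size = 0

Answer: 0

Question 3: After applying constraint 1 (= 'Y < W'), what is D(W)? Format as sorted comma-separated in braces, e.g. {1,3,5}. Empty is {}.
Answer: {5,6,7}

Derivation:
Constraint 1 (Y < W) on D(Y)={3,4,5,6,7} D(W)={3,5,6,7}: Y {3,4,5,6,7}->{3,4,5,6}; W {3,5,6,7}->{5,6,7}
So after constraint 1: D(W) = {5,6,7}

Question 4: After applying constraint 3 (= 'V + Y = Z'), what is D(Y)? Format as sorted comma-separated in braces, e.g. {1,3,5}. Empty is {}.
Constraint 1 (Y < W) on D(Y)={3,4,5,6,7} D(W)={3,5,6,7}: Y {3,4,5,6,7}->{3,4,5,6}; W {3,5,6,7}->{5,6,7}
Constraint 2 (Y != Z) on D(Y)={3,4,5,6} D(Z)={3,4,5,6}: no change
Constraint 3 (V + Y = Z) on D(V)={3,5,6,7} D(Y)={3,4,5,6} D(Z)={3,4,5,6}: V {3,5,6,7}->{3}; Y {3,4,5,6}->{3}; Z {3,4,5,6}->{6}
So after constraint 3: D(Y) = {3}

Answer: {3}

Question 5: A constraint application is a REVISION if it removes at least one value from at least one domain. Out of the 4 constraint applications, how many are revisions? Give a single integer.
Constraint 1 (Y < W) on D(Y)={3,4,5,6,7} D(W)={3,5,6,7}: Y {3,4,5,6,7}->{3,4,5,6}; W {3,5,6,7}->{5,6,7} => REVISION
Constraint 2 (Y != Z) on D(Y)={3,4,5,6} D(Z)={3,4,5,6}: no change => not a revision
Constraint 3 (V + Y = Z) on D(V)={3,5,6,7} D(Y)={3,4,5,6} D(Z)={3,4,5,6}: V {3,5,6,7}->{3}; Y {3,4,5,6}->{3}; Z {3,4,5,6}->{6} => REVISION
Constraint 4 (W + Z = Y) on D(W)={5,6,7} D(Z)={6} D(Y)={3}: W {5,6,7}->{}; Z {6}->{}; Y {3}->{} => REVISION
Total revisions = 3

Answer: 3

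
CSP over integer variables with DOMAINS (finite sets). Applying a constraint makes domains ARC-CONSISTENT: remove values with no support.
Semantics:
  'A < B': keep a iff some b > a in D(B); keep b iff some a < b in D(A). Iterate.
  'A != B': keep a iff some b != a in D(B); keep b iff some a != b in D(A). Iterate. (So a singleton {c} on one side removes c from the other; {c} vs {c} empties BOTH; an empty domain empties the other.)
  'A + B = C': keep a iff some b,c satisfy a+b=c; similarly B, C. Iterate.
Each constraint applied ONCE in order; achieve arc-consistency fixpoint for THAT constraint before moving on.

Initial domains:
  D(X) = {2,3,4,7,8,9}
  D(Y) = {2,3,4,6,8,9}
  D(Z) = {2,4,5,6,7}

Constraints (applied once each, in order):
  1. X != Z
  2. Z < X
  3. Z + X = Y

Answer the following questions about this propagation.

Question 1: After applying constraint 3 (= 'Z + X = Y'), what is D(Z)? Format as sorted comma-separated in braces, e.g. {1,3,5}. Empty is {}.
Answer: {2,4,5,6}

Derivation:
Constraint 1 (X != Z) on D(X)={2,3,4,7,8,9} D(Z)={2,4,5,6,7}: no change
Constraint 2 (Z < X) on D(Z)={2,4,5,6,7} D(X)={2,3,4,7,8,9}: X {2,3,4,7,8,9}->{3,4,7,8,9}
Constraint 3 (Z + X = Y) on D(Z)={2,4,5,6,7} D(X)={3,4,7,8,9} D(Y)={2,3,4,6,8,9}: Z {2,4,5,6,7}->{2,4,5,6}; X {3,4,7,8,9}->{3,4,7}; Y {2,3,4,6,8,9}->{6,8,9}
So after constraint 3: D(Z) = {2,4,5,6}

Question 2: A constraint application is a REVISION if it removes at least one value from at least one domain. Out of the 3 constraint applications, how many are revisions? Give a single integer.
Answer: 2

Derivation:
Constraint 1 (X != Z) on D(X)={2,3,4,7,8,9} D(Z)={2,4,5,6,7}: no change => not a revision
Constraint 2 (Z < X) on D(Z)={2,4,5,6,7} D(X)={2,3,4,7,8,9}: X {2,3,4,7,8,9}->{3,4,7,8,9} => REVISION
Constraint 3 (Z + X = Y) on D(Z)={2,4,5,6,7} D(X)={3,4,7,8,9} D(Y)={2,3,4,6,8,9}: Z {2,4,5,6,7}->{2,4,5,6}; X {3,4,7,8,9}->{3,4,7}; Y {2,3,4,6,8,9}->{6,8,9} => REVISION
Total revisions = 2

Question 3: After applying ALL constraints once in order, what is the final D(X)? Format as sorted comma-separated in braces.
Answer: {3,4,7}

Derivation:
Constraint 1 (X != Z) on D(X)={2,3,4,7,8,9} D(Z)={2,4,5,6,7}: no change
Constraint 2 (Z < X) on D(Z)={2,4,5,6,7} D(X)={2,3,4,7,8,9}: X {2,3,4,7,8,9}->{3,4,7,8,9}
Constraint 3 (Z + X = Y) on D(Z)={2,4,5,6,7} D(X)={3,4,7,8,9} D(Y)={2,3,4,6,8,9}: Z {2,4,5,6,7}->{2,4,5,6}; X {3,4,7,8,9}->{3,4,7}; Y {2,3,4,6,8,9}->{6,8,9}
So after all 3 constraints: D(X) = {3,4,7}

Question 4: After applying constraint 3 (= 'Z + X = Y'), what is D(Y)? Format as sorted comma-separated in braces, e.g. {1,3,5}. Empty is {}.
Constraint 1 (X != Z) on D(X)={2,3,4,7,8,9} D(Z)={2,4,5,6,7}: no change
Constraint 2 (Z < X) on D(Z)={2,4,5,6,7} D(X)={2,3,4,7,8,9}: X {2,3,4,7,8,9}->{3,4,7,8,9}
Constraint 3 (Z + X = Y) on D(Z)={2,4,5,6,7} D(X)={3,4,7,8,9} D(Y)={2,3,4,6,8,9}: Z {2,4,5,6,7}->{2,4,5,6}; X {3,4,7,8,9}->{3,4,7}; Y {2,3,4,6,8,9}->{6,8,9}
So after constraint 3: D(Y) = {6,8,9}

Answer: {6,8,9}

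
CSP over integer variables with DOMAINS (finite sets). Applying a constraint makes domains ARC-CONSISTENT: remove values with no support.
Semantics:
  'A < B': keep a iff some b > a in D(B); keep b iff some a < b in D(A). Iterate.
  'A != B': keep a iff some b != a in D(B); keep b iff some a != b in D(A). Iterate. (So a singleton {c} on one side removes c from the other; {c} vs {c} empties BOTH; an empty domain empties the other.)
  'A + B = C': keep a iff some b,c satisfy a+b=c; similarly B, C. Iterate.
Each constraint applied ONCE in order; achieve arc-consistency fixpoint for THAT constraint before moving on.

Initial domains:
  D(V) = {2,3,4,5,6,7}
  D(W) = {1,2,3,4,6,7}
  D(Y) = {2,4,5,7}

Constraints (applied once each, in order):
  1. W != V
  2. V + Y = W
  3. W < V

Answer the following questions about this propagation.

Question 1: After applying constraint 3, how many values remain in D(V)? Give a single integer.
Constraint 1 (W != V) on D(W)={1,2,3,4,6,7} D(V)={2,3,4,5,6,7}: no change
Constraint 2 (V + Y = W) on D(V)={2,3,4,5,6,7} D(Y)={2,4,5,7} D(W)={1,2,3,4,6,7}: V {2,3,4,5,6,7}->{2,3,4,5}; Y {2,4,5,7}->{2,4,5}; W {1,2,3,4,6,7}->{4,6,7}
Constraint 3 (W < V) on D(W)={4,6,7} D(V)={2,3,4,5}: W {4,6,7}->{4}; V {2,3,4,5}->{5}
So after constraint 3: D(V)={5}, size = 1

Answer: 1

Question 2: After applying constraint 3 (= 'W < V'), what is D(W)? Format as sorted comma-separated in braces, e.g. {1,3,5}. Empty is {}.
Answer: {4}

Derivation:
Constraint 1 (W != V) on D(W)={1,2,3,4,6,7} D(V)={2,3,4,5,6,7}: no change
Constraint 2 (V + Y = W) on D(V)={2,3,4,5,6,7} D(Y)={2,4,5,7} D(W)={1,2,3,4,6,7}: V {2,3,4,5,6,7}->{2,3,4,5}; Y {2,4,5,7}->{2,4,5}; W {1,2,3,4,6,7}->{4,6,7}
Constraint 3 (W < V) on D(W)={4,6,7} D(V)={2,3,4,5}: W {4,6,7}->{4}; V {2,3,4,5}->{5}
So after constraint 3: D(W) = {4}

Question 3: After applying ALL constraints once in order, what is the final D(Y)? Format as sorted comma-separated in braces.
Answer: {2,4,5}

Derivation:
Constraint 1 (W != V) on D(W)={1,2,3,4,6,7} D(V)={2,3,4,5,6,7}: no change
Constraint 2 (V + Y = W) on D(V)={2,3,4,5,6,7} D(Y)={2,4,5,7} D(W)={1,2,3,4,6,7}: V {2,3,4,5,6,7}->{2,3,4,5}; Y {2,4,5,7}->{2,4,5}; W {1,2,3,4,6,7}->{4,6,7}
Constraint 3 (W < V) on D(W)={4,6,7} D(V)={2,3,4,5}: W {4,6,7}->{4}; V {2,3,4,5}->{5}
So after all 3 constraints: D(Y) = {2,4,5}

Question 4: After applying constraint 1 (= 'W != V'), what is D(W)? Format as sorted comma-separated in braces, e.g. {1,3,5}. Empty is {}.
Constraint 1 (W != V) on D(W)={1,2,3,4,6,7} D(V)={2,3,4,5,6,7}: no change
So after constraint 1: D(W) = {1,2,3,4,6,7}

Answer: {1,2,3,4,6,7}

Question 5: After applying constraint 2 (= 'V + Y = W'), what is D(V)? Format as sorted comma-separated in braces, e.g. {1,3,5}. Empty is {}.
Constraint 1 (W != V) on D(W)={1,2,3,4,6,7} D(V)={2,3,4,5,6,7}: no change
Constraint 2 (V + Y = W) on D(V)={2,3,4,5,6,7} D(Y)={2,4,5,7} D(W)={1,2,3,4,6,7}: V {2,3,4,5,6,7}->{2,3,4,5}; Y {2,4,5,7}->{2,4,5}; W {1,2,3,4,6,7}->{4,6,7}
So after constraint 2: D(V) = {2,3,4,5}

Answer: {2,3,4,5}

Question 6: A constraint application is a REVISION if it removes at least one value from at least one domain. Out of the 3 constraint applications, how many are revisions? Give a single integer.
Answer: 2

Derivation:
Constraint 1 (W != V) on D(W)={1,2,3,4,6,7} D(V)={2,3,4,5,6,7}: no change => not a revision
Constraint 2 (V + Y = W) on D(V)={2,3,4,5,6,7} D(Y)={2,4,5,7} D(W)={1,2,3,4,6,7}: V {2,3,4,5,6,7}->{2,3,4,5}; Y {2,4,5,7}->{2,4,5}; W {1,2,3,4,6,7}->{4,6,7} => REVISION
Constraint 3 (W < V) on D(W)={4,6,7} D(V)={2,3,4,5}: W {4,6,7}->{4}; V {2,3,4,5}->{5} => REVISION
Total revisions = 2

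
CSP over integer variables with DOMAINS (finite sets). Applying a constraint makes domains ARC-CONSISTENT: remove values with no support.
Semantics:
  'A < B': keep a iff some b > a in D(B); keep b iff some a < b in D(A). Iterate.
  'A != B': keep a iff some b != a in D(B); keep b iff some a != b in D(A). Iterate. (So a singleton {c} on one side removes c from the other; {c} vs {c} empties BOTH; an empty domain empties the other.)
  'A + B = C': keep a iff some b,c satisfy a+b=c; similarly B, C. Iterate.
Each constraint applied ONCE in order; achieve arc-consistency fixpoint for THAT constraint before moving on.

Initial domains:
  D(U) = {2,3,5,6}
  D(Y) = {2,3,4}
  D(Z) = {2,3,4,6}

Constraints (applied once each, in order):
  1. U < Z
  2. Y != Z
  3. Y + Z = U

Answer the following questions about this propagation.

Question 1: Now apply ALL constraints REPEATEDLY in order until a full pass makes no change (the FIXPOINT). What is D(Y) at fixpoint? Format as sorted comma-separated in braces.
pass 0 (initial): D(Y)={2,3,4}
pass 1: U {2,3,5,6}->{5}; Y {2,3,4}->{2}; Z {2,3,4,6}->{3}
pass 2: U {5}->{}; Y {2}->{}; Z {3}->{}
pass 3: no change
Fixpoint after 3 passes: D(Y) = {}

Answer: {}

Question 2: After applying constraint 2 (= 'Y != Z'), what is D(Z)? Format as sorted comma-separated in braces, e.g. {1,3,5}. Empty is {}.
Constraint 1 (U < Z) on D(U)={2,3,5,6} D(Z)={2,3,4,6}: U {2,3,5,6}->{2,3,5}; Z {2,3,4,6}->{3,4,6}
Constraint 2 (Y != Z) on D(Y)={2,3,4} D(Z)={3,4,6}: no change
So after constraint 2: D(Z) = {3,4,6}

Answer: {3,4,6}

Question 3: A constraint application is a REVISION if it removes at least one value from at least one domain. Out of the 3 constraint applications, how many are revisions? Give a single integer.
Answer: 2

Derivation:
Constraint 1 (U < Z) on D(U)={2,3,5,6} D(Z)={2,3,4,6}: U {2,3,5,6}->{2,3,5}; Z {2,3,4,6}->{3,4,6} => REVISION
Constraint 2 (Y != Z) on D(Y)={2,3,4} D(Z)={3,4,6}: no change => not a revision
Constraint 3 (Y + Z = U) on D(Y)={2,3,4} D(Z)={3,4,6} D(U)={2,3,5}: Y {2,3,4}->{2}; Z {3,4,6}->{3}; U {2,3,5}->{5} => REVISION
Total revisions = 2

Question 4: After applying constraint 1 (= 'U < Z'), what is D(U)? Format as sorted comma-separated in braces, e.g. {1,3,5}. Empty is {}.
Answer: {2,3,5}

Derivation:
Constraint 1 (U < Z) on D(U)={2,3,5,6} D(Z)={2,3,4,6}: U {2,3,5,6}->{2,3,5}; Z {2,3,4,6}->{3,4,6}
So after constraint 1: D(U) = {2,3,5}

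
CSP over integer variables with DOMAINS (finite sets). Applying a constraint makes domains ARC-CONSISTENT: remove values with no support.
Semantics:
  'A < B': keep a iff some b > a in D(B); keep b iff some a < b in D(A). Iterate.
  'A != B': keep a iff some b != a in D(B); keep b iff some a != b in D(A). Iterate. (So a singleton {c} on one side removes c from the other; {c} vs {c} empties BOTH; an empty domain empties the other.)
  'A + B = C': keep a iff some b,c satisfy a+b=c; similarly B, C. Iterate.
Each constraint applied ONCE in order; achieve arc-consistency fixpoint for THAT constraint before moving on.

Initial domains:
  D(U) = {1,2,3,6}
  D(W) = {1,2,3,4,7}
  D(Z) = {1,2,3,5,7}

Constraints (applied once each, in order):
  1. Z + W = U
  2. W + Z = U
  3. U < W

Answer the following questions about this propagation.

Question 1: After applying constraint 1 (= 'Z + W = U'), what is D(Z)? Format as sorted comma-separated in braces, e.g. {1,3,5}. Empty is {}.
Answer: {1,2,3,5}

Derivation:
Constraint 1 (Z + W = U) on D(Z)={1,2,3,5,7} D(W)={1,2,3,4,7} D(U)={1,2,3,6}: Z {1,2,3,5,7}->{1,2,3,5}; W {1,2,3,4,7}->{1,2,3,4}; U {1,2,3,6}->{2,3,6}
So after constraint 1: D(Z) = {1,2,3,5}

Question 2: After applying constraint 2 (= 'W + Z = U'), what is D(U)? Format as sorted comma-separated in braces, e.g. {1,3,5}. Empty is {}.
Answer: {2,3,6}

Derivation:
Constraint 1 (Z + W = U) on D(Z)={1,2,3,5,7} D(W)={1,2,3,4,7} D(U)={1,2,3,6}: Z {1,2,3,5,7}->{1,2,3,5}; W {1,2,3,4,7}->{1,2,3,4}; U {1,2,3,6}->{2,3,6}
Constraint 2 (W + Z = U) on D(W)={1,2,3,4} D(Z)={1,2,3,5} D(U)={2,3,6}: no change
So after constraint 2: D(U) = {2,3,6}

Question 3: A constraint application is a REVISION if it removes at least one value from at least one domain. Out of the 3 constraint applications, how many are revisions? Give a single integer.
Constraint 1 (Z + W = U) on D(Z)={1,2,3,5,7} D(W)={1,2,3,4,7} D(U)={1,2,3,6}: Z {1,2,3,5,7}->{1,2,3,5}; W {1,2,3,4,7}->{1,2,3,4}; U {1,2,3,6}->{2,3,6} => REVISION
Constraint 2 (W + Z = U) on D(W)={1,2,3,4} D(Z)={1,2,3,5} D(U)={2,3,6}: no change => not a revision
Constraint 3 (U < W) on D(U)={2,3,6} D(W)={1,2,3,4}: U {2,3,6}->{2,3}; W {1,2,3,4}->{3,4} => REVISION
Total revisions = 2

Answer: 2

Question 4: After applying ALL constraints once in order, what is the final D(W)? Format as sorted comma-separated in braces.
Answer: {3,4}

Derivation:
Constraint 1 (Z + W = U) on D(Z)={1,2,3,5,7} D(W)={1,2,3,4,7} D(U)={1,2,3,6}: Z {1,2,3,5,7}->{1,2,3,5}; W {1,2,3,4,7}->{1,2,3,4}; U {1,2,3,6}->{2,3,6}
Constraint 2 (W + Z = U) on D(W)={1,2,3,4} D(Z)={1,2,3,5} D(U)={2,3,6}: no change
Constraint 3 (U < W) on D(U)={2,3,6} D(W)={1,2,3,4}: U {2,3,6}->{2,3}; W {1,2,3,4}->{3,4}
So after all 3 constraints: D(W) = {3,4}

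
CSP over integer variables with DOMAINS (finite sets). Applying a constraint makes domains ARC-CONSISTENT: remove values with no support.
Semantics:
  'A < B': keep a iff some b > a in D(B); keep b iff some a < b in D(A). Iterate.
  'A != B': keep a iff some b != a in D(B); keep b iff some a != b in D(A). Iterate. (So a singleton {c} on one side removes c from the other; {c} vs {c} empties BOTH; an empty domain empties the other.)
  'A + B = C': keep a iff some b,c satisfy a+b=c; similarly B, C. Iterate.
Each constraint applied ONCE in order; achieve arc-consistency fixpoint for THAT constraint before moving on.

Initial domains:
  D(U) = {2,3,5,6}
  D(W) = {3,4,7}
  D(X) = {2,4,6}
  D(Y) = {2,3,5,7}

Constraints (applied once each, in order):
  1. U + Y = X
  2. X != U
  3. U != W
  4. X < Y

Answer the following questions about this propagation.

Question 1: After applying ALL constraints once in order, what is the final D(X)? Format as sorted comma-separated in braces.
Constraint 1 (U + Y = X) on D(U)={2,3,5,6} D(Y)={2,3,5,7} D(X)={2,4,6}: U {2,3,5,6}->{2,3}; Y {2,3,5,7}->{2,3}; X {2,4,6}->{4,6}
Constraint 2 (X != U) on D(X)={4,6} D(U)={2,3}: no change
Constraint 3 (U != W) on D(U)={2,3} D(W)={3,4,7}: no change
Constraint 4 (X < Y) on D(X)={4,6} D(Y)={2,3}: X {4,6}->{}; Y {2,3}->{}
So after all 4 constraints: D(X) = {}

Answer: {}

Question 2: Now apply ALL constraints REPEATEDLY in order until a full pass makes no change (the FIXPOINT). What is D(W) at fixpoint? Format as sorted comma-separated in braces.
pass 0 (initial): D(W)={3,4,7}
pass 1: U {2,3,5,6}->{2,3}; X {2,4,6}->{}; Y {2,3,5,7}->{}
pass 2: U {2,3}->{}; W {3,4,7}->{}
pass 3: no change
Fixpoint after 3 passes: D(W) = {}

Answer: {}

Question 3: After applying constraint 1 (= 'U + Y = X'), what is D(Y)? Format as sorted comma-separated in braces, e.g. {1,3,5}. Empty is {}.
Answer: {2,3}

Derivation:
Constraint 1 (U + Y = X) on D(U)={2,3,5,6} D(Y)={2,3,5,7} D(X)={2,4,6}: U {2,3,5,6}->{2,3}; Y {2,3,5,7}->{2,3}; X {2,4,6}->{4,6}
So after constraint 1: D(Y) = {2,3}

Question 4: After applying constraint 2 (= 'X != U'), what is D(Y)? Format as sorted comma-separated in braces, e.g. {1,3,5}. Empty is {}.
Constraint 1 (U + Y = X) on D(U)={2,3,5,6} D(Y)={2,3,5,7} D(X)={2,4,6}: U {2,3,5,6}->{2,3}; Y {2,3,5,7}->{2,3}; X {2,4,6}->{4,6}
Constraint 2 (X != U) on D(X)={4,6} D(U)={2,3}: no change
So after constraint 2: D(Y) = {2,3}

Answer: {2,3}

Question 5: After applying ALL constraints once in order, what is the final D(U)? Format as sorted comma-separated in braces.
Answer: {2,3}

Derivation:
Constraint 1 (U + Y = X) on D(U)={2,3,5,6} D(Y)={2,3,5,7} D(X)={2,4,6}: U {2,3,5,6}->{2,3}; Y {2,3,5,7}->{2,3}; X {2,4,6}->{4,6}
Constraint 2 (X != U) on D(X)={4,6} D(U)={2,3}: no change
Constraint 3 (U != W) on D(U)={2,3} D(W)={3,4,7}: no change
Constraint 4 (X < Y) on D(X)={4,6} D(Y)={2,3}: X {4,6}->{}; Y {2,3}->{}
So after all 4 constraints: D(U) = {2,3}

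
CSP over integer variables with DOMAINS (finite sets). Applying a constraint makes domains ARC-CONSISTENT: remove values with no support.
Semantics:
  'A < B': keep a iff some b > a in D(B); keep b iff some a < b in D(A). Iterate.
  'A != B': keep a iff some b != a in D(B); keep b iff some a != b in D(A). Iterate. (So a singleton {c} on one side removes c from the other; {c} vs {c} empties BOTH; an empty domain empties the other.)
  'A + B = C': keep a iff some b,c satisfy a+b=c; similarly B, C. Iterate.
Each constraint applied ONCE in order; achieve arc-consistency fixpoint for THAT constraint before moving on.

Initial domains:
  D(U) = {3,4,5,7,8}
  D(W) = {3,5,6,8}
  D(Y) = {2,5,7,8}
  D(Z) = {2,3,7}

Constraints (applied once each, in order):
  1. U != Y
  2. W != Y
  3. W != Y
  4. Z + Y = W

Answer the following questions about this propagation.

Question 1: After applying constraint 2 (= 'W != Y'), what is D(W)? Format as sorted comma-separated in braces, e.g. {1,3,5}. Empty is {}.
Constraint 1 (U != Y) on D(U)={3,4,5,7,8} D(Y)={2,5,7,8}: no change
Constraint 2 (W != Y) on D(W)={3,5,6,8} D(Y)={2,5,7,8}: no change
So after constraint 2: D(W) = {3,5,6,8}

Answer: {3,5,6,8}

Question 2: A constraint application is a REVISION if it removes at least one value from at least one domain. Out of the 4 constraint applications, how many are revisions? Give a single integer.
Constraint 1 (U != Y) on D(U)={3,4,5,7,8} D(Y)={2,5,7,8}: no change => not a revision
Constraint 2 (W != Y) on D(W)={3,5,6,8} D(Y)={2,5,7,8}: no change => not a revision
Constraint 3 (W != Y) on D(W)={3,5,6,8} D(Y)={2,5,7,8}: no change => not a revision
Constraint 4 (Z + Y = W) on D(Z)={2,3,7} D(Y)={2,5,7,8} D(W)={3,5,6,8}: Z {2,3,7}->{3}; Y {2,5,7,8}->{2,5}; W {3,5,6,8}->{5,8} => REVISION
Total revisions = 1

Answer: 1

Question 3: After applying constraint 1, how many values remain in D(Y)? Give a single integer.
Constraint 1 (U != Y) on D(U)={3,4,5,7,8} D(Y)={2,5,7,8}: no change
So after constraint 1: D(Y)={2,5,7,8}, size = 4

Answer: 4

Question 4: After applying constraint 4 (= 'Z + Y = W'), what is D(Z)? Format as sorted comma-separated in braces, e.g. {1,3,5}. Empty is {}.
Answer: {3}

Derivation:
Constraint 1 (U != Y) on D(U)={3,4,5,7,8} D(Y)={2,5,7,8}: no change
Constraint 2 (W != Y) on D(W)={3,5,6,8} D(Y)={2,5,7,8}: no change
Constraint 3 (W != Y) on D(W)={3,5,6,8} D(Y)={2,5,7,8}: no change
Constraint 4 (Z + Y = W) on D(Z)={2,3,7} D(Y)={2,5,7,8} D(W)={3,5,6,8}: Z {2,3,7}->{3}; Y {2,5,7,8}->{2,5}; W {3,5,6,8}->{5,8}
So after constraint 4: D(Z) = {3}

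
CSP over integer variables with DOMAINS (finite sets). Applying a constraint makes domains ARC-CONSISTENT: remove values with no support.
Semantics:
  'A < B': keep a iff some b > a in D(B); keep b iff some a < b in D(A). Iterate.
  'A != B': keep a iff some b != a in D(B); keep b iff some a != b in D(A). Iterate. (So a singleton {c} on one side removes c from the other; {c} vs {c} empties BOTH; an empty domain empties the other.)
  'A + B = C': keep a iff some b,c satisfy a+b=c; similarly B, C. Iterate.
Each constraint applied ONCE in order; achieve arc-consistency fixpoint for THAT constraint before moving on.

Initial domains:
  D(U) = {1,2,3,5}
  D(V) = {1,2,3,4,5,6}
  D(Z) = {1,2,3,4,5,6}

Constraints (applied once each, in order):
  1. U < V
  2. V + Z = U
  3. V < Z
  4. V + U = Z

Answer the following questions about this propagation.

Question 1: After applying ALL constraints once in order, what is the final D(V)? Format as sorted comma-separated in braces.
Constraint 1 (U < V) on D(U)={1,2,3,5} D(V)={1,2,3,4,5,6}: V {1,2,3,4,5,6}->{2,3,4,5,6}
Constraint 2 (V + Z = U) on D(V)={2,3,4,5,6} D(Z)={1,2,3,4,5,6} D(U)={1,2,3,5}: V {2,3,4,5,6}->{2,3,4}; Z {1,2,3,4,5,6}->{1,2,3}; U {1,2,3,5}->{3,5}
Constraint 3 (V < Z) on D(V)={2,3,4} D(Z)={1,2,3}: V {2,3,4}->{2}; Z {1,2,3}->{3}
Constraint 4 (V + U = Z) on D(V)={2} D(U)={3,5} D(Z)={3}: V {2}->{}; U {3,5}->{}; Z {3}->{}
So after all 4 constraints: D(V) = {}

Answer: {}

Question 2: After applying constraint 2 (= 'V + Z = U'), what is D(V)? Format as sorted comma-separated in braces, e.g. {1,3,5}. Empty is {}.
Answer: {2,3,4}

Derivation:
Constraint 1 (U < V) on D(U)={1,2,3,5} D(V)={1,2,3,4,5,6}: V {1,2,3,4,5,6}->{2,3,4,5,6}
Constraint 2 (V + Z = U) on D(V)={2,3,4,5,6} D(Z)={1,2,3,4,5,6} D(U)={1,2,3,5}: V {2,3,4,5,6}->{2,3,4}; Z {1,2,3,4,5,6}->{1,2,3}; U {1,2,3,5}->{3,5}
So after constraint 2: D(V) = {2,3,4}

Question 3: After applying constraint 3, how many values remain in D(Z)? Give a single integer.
Answer: 1

Derivation:
Constraint 1 (U < V) on D(U)={1,2,3,5} D(V)={1,2,3,4,5,6}: V {1,2,3,4,5,6}->{2,3,4,5,6}
Constraint 2 (V + Z = U) on D(V)={2,3,4,5,6} D(Z)={1,2,3,4,5,6} D(U)={1,2,3,5}: V {2,3,4,5,6}->{2,3,4}; Z {1,2,3,4,5,6}->{1,2,3}; U {1,2,3,5}->{3,5}
Constraint 3 (V < Z) on D(V)={2,3,4} D(Z)={1,2,3}: V {2,3,4}->{2}; Z {1,2,3}->{3}
So after constraint 3: D(Z)={3}, size = 1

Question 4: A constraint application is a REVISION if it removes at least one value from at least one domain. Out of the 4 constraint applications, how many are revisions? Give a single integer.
Answer: 4

Derivation:
Constraint 1 (U < V) on D(U)={1,2,3,5} D(V)={1,2,3,4,5,6}: V {1,2,3,4,5,6}->{2,3,4,5,6} => REVISION
Constraint 2 (V + Z = U) on D(V)={2,3,4,5,6} D(Z)={1,2,3,4,5,6} D(U)={1,2,3,5}: V {2,3,4,5,6}->{2,3,4}; Z {1,2,3,4,5,6}->{1,2,3}; U {1,2,3,5}->{3,5} => REVISION
Constraint 3 (V < Z) on D(V)={2,3,4} D(Z)={1,2,3}: V {2,3,4}->{2}; Z {1,2,3}->{3} => REVISION
Constraint 4 (V + U = Z) on D(V)={2} D(U)={3,5} D(Z)={3}: V {2}->{}; U {3,5}->{}; Z {3}->{} => REVISION
Total revisions = 4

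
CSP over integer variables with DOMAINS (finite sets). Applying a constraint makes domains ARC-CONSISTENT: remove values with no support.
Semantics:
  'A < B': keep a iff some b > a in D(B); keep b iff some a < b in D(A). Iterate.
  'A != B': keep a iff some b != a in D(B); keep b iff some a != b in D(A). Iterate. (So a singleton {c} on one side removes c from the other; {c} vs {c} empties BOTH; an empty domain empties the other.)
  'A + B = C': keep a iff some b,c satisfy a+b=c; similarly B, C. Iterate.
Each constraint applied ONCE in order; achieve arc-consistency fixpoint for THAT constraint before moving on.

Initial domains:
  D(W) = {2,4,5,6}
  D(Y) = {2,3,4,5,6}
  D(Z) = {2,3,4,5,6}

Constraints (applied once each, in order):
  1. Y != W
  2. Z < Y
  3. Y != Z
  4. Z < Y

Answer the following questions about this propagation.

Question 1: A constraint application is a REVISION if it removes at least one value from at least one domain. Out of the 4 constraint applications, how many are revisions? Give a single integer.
Answer: 1

Derivation:
Constraint 1 (Y != W) on D(Y)={2,3,4,5,6} D(W)={2,4,5,6}: no change => not a revision
Constraint 2 (Z < Y) on D(Z)={2,3,4,5,6} D(Y)={2,3,4,5,6}: Z {2,3,4,5,6}->{2,3,4,5}; Y {2,3,4,5,6}->{3,4,5,6} => REVISION
Constraint 3 (Y != Z) on D(Y)={3,4,5,6} D(Z)={2,3,4,5}: no change => not a revision
Constraint 4 (Z < Y) on D(Z)={2,3,4,5} D(Y)={3,4,5,6}: no change => not a revision
Total revisions = 1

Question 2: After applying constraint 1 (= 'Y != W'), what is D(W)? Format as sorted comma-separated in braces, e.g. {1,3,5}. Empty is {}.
Constraint 1 (Y != W) on D(Y)={2,3,4,5,6} D(W)={2,4,5,6}: no change
So after constraint 1: D(W) = {2,4,5,6}

Answer: {2,4,5,6}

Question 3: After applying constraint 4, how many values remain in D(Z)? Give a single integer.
Constraint 1 (Y != W) on D(Y)={2,3,4,5,6} D(W)={2,4,5,6}: no change
Constraint 2 (Z < Y) on D(Z)={2,3,4,5,6} D(Y)={2,3,4,5,6}: Z {2,3,4,5,6}->{2,3,4,5}; Y {2,3,4,5,6}->{3,4,5,6}
Constraint 3 (Y != Z) on D(Y)={3,4,5,6} D(Z)={2,3,4,5}: no change
Constraint 4 (Z < Y) on D(Z)={2,3,4,5} D(Y)={3,4,5,6}: no change
So after constraint 4: D(Z)={2,3,4,5}, size = 4

Answer: 4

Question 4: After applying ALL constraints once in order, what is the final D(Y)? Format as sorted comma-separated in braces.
Answer: {3,4,5,6}

Derivation:
Constraint 1 (Y != W) on D(Y)={2,3,4,5,6} D(W)={2,4,5,6}: no change
Constraint 2 (Z < Y) on D(Z)={2,3,4,5,6} D(Y)={2,3,4,5,6}: Z {2,3,4,5,6}->{2,3,4,5}; Y {2,3,4,5,6}->{3,4,5,6}
Constraint 3 (Y != Z) on D(Y)={3,4,5,6} D(Z)={2,3,4,5}: no change
Constraint 4 (Z < Y) on D(Z)={2,3,4,5} D(Y)={3,4,5,6}: no change
So after all 4 constraints: D(Y) = {3,4,5,6}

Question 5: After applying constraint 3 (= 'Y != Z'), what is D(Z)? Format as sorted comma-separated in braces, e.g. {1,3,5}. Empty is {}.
Constraint 1 (Y != W) on D(Y)={2,3,4,5,6} D(W)={2,4,5,6}: no change
Constraint 2 (Z < Y) on D(Z)={2,3,4,5,6} D(Y)={2,3,4,5,6}: Z {2,3,4,5,6}->{2,3,4,5}; Y {2,3,4,5,6}->{3,4,5,6}
Constraint 3 (Y != Z) on D(Y)={3,4,5,6} D(Z)={2,3,4,5}: no change
So after constraint 3: D(Z) = {2,3,4,5}

Answer: {2,3,4,5}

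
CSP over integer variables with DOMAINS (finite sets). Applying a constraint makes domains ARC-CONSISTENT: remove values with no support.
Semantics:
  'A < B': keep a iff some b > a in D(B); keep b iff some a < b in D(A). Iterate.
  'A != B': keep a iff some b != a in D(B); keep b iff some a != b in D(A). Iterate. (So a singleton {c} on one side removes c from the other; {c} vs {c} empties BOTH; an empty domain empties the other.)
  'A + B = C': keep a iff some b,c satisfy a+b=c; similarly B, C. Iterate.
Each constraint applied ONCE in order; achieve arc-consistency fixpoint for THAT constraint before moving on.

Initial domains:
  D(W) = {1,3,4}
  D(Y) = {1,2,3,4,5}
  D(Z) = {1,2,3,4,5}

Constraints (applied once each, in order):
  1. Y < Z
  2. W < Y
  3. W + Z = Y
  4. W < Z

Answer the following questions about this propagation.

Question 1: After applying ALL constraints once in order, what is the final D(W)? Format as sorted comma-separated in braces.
Answer: {1}

Derivation:
Constraint 1 (Y < Z) on D(Y)={1,2,3,4,5} D(Z)={1,2,3,4,5}: Y {1,2,3,4,5}->{1,2,3,4}; Z {1,2,3,4,5}->{2,3,4,5}
Constraint 2 (W < Y) on D(W)={1,3,4} D(Y)={1,2,3,4}: W {1,3,4}->{1,3}; Y {1,2,3,4}->{2,3,4}
Constraint 3 (W + Z = Y) on D(W)={1,3} D(Z)={2,3,4,5} D(Y)={2,3,4}: W {1,3}->{1}; Z {2,3,4,5}->{2,3}; Y {2,3,4}->{3,4}
Constraint 4 (W < Z) on D(W)={1} D(Z)={2,3}: no change
So after all 4 constraints: D(W) = {1}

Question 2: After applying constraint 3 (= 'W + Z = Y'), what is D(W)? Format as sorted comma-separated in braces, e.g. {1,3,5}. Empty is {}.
Answer: {1}

Derivation:
Constraint 1 (Y < Z) on D(Y)={1,2,3,4,5} D(Z)={1,2,3,4,5}: Y {1,2,3,4,5}->{1,2,3,4}; Z {1,2,3,4,5}->{2,3,4,5}
Constraint 2 (W < Y) on D(W)={1,3,4} D(Y)={1,2,3,4}: W {1,3,4}->{1,3}; Y {1,2,3,4}->{2,3,4}
Constraint 3 (W + Z = Y) on D(W)={1,3} D(Z)={2,3,4,5} D(Y)={2,3,4}: W {1,3}->{1}; Z {2,3,4,5}->{2,3}; Y {2,3,4}->{3,4}
So after constraint 3: D(W) = {1}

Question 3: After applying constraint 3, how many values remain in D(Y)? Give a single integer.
Answer: 2

Derivation:
Constraint 1 (Y < Z) on D(Y)={1,2,3,4,5} D(Z)={1,2,3,4,5}: Y {1,2,3,4,5}->{1,2,3,4}; Z {1,2,3,4,5}->{2,3,4,5}
Constraint 2 (W < Y) on D(W)={1,3,4} D(Y)={1,2,3,4}: W {1,3,4}->{1,3}; Y {1,2,3,4}->{2,3,4}
Constraint 3 (W + Z = Y) on D(W)={1,3} D(Z)={2,3,4,5} D(Y)={2,3,4}: W {1,3}->{1}; Z {2,3,4,5}->{2,3}; Y {2,3,4}->{3,4}
So after constraint 3: D(Y)={3,4}, size = 2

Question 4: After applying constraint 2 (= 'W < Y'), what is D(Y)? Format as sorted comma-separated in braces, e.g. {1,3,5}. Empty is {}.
Answer: {2,3,4}

Derivation:
Constraint 1 (Y < Z) on D(Y)={1,2,3,4,5} D(Z)={1,2,3,4,5}: Y {1,2,3,4,5}->{1,2,3,4}; Z {1,2,3,4,5}->{2,3,4,5}
Constraint 2 (W < Y) on D(W)={1,3,4} D(Y)={1,2,3,4}: W {1,3,4}->{1,3}; Y {1,2,3,4}->{2,3,4}
So after constraint 2: D(Y) = {2,3,4}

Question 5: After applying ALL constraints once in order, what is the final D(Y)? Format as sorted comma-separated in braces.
Constraint 1 (Y < Z) on D(Y)={1,2,3,4,5} D(Z)={1,2,3,4,5}: Y {1,2,3,4,5}->{1,2,3,4}; Z {1,2,3,4,5}->{2,3,4,5}
Constraint 2 (W < Y) on D(W)={1,3,4} D(Y)={1,2,3,4}: W {1,3,4}->{1,3}; Y {1,2,3,4}->{2,3,4}
Constraint 3 (W + Z = Y) on D(W)={1,3} D(Z)={2,3,4,5} D(Y)={2,3,4}: W {1,3}->{1}; Z {2,3,4,5}->{2,3}; Y {2,3,4}->{3,4}
Constraint 4 (W < Z) on D(W)={1} D(Z)={2,3}: no change
So after all 4 constraints: D(Y) = {3,4}

Answer: {3,4}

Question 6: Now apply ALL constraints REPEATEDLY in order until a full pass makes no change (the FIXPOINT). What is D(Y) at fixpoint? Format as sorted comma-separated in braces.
pass 0 (initial): D(Y)={1,2,3,4,5}
pass 1: W {1,3,4}->{1}; Y {1,2,3,4,5}->{3,4}; Z {1,2,3,4,5}->{2,3}
pass 2: W {1}->{}; Y {3,4}->{}; Z {2,3}->{}
pass 3: no change
Fixpoint after 3 passes: D(Y) = {}

Answer: {}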